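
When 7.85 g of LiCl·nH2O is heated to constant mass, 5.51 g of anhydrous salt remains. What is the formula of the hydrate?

Mass of water lost = 7.85 − 5.51 = 2.34 g → 2.34 / 18.02 = 0.1299 mol H2O
Molar mass of LiCl = 42.39 g/mol → mol LiCl = 5.51 / 42.39 = 0.13
n = 0.1299 / 0.13 = 1.00 ≈ 1 → LiCl·H2O

LiCl·H2O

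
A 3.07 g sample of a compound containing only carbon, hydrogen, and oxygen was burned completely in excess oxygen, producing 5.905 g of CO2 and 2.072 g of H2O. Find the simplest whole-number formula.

mol C = 5.905 / 44.01 = 0.1342; mass C = 0.1342 × 12.01 = 1.611 g
mol H = 2 × (2.072 / 18.02) = 0.2300; mass H = 0.2300 × 1.008 = 0.2318 g
mass O = 3.07 − (1.843) = 1.227 g → mol O = 0.07667
Ratios (÷ 0.07667): C 1.750, H 2.999, O 1.000
Scaling by 4: C 7.00, H 12.00, O 4.00 → C7H12O4

C7H12O4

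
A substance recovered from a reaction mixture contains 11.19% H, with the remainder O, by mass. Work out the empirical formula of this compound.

H2O

Assume 100 g: 11.19 g H, 88.81 g O.
H: 11.19 g ÷ 1.008 g/mol = 11.1 mol
O: 88.81 g ÷ 16.00 g/mol = 5.551 mol
Divide by the smallest (5.551 mol O): H 2.000, O 1.000
Ratio ≈ 2:1, so the empirical formula is H2O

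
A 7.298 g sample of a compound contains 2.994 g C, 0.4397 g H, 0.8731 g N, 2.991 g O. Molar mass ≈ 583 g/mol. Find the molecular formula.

C20H35N5O15

n(C) = 2.994/12.01 = 0.2493, n(H) = 0.4397/1.008 = 0.4362, n(N) = 0.8731/14.01 = 0.06232, n(O) = 2.991/16.00 = 0.1869
Ratios (÷ 0.06232): C 4.000, H 7.000, N 1.000, O 3.000
Ratio ≈ 4:7:1:3, so the empirical formula is C4H7NO3
Empirical-formula mass = 117.11 g/mol
n = 583 / 117.11 = 4.98 ≈ 5
Molecular formula = (C4H7NO3)×5 = C20H35N5O15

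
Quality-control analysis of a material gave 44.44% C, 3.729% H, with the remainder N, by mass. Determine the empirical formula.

CHN

Assume 100 g: 44.44 g C, 3.729 g H, 51.831 g N.
C: 44.44 g ÷ 12.01 g/mol = 3.7 mol
H: 3.729 g ÷ 1.008 g/mol = 3.699 mol
N: 51.831 g ÷ 14.01 g/mol = 3.7 mol
Ratios (÷ 3.699): C 1.000, H 1.000, N 1.000
→ CHN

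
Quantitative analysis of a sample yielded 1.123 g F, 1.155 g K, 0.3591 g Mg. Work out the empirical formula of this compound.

F4K2Mg

Moles — F: 1.123 / 19.00 = 0.05911 mol; K: 1.155 / 39.10 = 0.02954 mol; Mg: 0.3591 / 24.31 = 0.01477 mol
Ratios (÷ 0.01477): F 4.001, K 2.000, Mg 1.000
→ F4K2Mg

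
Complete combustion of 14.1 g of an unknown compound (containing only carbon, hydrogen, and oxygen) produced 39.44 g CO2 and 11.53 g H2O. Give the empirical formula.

mol C = 39.44 / 44.01 = 0.8962; mass C = 0.8962 × 12.01 = 10.76 g
mol H = 2 × (11.53 / 18.02) = 1.280; mass H = 1.280 × 1.008 = 1.290 g
mass O = 14.1 − (12.05) = 2.047 g → mol O = 0.1279
Ratios (÷ 0.1279): C 7.004, H 10.002, O 1.000
Ratio ≈ 7:10:1, so the empirical formula is C7H10O

C7H10O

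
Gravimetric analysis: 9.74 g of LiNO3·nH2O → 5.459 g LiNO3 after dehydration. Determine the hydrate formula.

Mass of water lost = 9.74 − 5.459 = 4.281 g → 4.281 / 18.02 = 0.2376 mol H2O
Molar mass of LiNO3 = 68.95 g/mol → mol LiNO3 = 5.459 / 68.95 = 0.07917
n = 0.2376 / 0.07917 = 3.00 ≈ 3 → LiNO3·3H2O

LiNO3·3H2O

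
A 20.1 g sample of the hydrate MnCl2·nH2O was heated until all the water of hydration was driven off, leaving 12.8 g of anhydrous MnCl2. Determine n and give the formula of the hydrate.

Mass of water lost = 20.1 − 12.8 = 7.3 g → 7.3 / 18.02 = 0.4051 mol H2O
Molar mass of MnCl2 = 125.84 g/mol → mol MnCl2 = 12.8 / 125.84 = 0.1017
n = 0.4051 / 0.1017 = 3.98 ≈ 4 → MnCl2·4H2O

MnCl2·4H2O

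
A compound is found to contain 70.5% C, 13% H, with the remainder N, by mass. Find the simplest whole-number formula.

Assume 100 g: 70.5 g C, 13 g H, 16.5 g N.
Moles — C: 70.5 / 12.01 = 5.87 mol; H: 13 / 1.008 = 12.9 mol; N: 16.5 / 14.01 = 1.178 mol
Divide by the smallest (1.178 mol N): C 4.984, H 10.951, N 1.000
Ratio ≈ 5:11:1, so the empirical formula is C5H11N

C5H11N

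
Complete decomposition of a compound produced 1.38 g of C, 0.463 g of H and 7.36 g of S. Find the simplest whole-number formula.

CH4S2

C: 1.38 g ÷ 12.01 g/mol = 0.1149 mol
H: 0.463 g ÷ 1.008 g/mol = 0.4593 mol
S: 7.36 g ÷ 32.07 g/mol = 0.2295 mol
Divide by the smallest (0.1149 mol C): C 1.000, H 3.997, S 1.997
Ratio ≈ 1:4:2, so the empirical formula is CH4S2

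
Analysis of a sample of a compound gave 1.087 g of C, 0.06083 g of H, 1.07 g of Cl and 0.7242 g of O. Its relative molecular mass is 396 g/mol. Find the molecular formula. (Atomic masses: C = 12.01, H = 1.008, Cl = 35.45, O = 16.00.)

n(C) = 1.087/12.01 = 0.09051, n(H) = 0.06083/1.008 = 0.06035, n(Cl) = 1.07/35.45 = 0.03018, n(O) = 0.7242/16.00 = 0.04526
Divide by the smallest (0.03018 mol Cl): C 2.999, H 1.999, Cl 1.000, O 1.500
×2: C 6.00, H 4.00, Cl 2.00, O 3.00 → C6H4Cl2O3
Empirical-formula mass = 194.99 g/mol
n = 396 / 194.99 = 2.03 ≈ 2
Molecular formula = (C6H4Cl2O3)×2 = C12H8Cl4O6

C12H8Cl4O6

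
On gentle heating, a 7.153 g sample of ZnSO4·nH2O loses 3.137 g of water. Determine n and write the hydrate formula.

Mass of anhydrous ZnSO4 = 7.153 − 3.137 = 4.016 g
mol H2O = 3.137 / 18.02 = 0.1741
Molar mass of ZnSO4 = 161.45 g/mol → mol ZnSO4 = 4.016 / 161.45 = 0.02487
n = 0.1741 / 0.02487 = 7.00 ≈ 7 → ZnSO4·7H2O

ZnSO4·7H2O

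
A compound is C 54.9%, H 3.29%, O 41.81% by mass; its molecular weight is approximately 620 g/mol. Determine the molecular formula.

Assume 100 g: 54.9 g C, 3.29 g H, 41.81 g O.
n(C) = 54.9/12.01 = 4.571, n(H) = 3.29/1.008 = 3.264, n(O) = 41.81/16.00 = 2.613
Divide by the smallest (2.613 mol O): C 1.749, H 1.249, O 1.000
Multiply by 4: C 7.00, H 5.00, O 4.00 → C7H5O4
Empirical-formula mass = 153.11 g/mol
n = 620 / 153.11 = 4.05 ≈ 4
Molecular formula = (C7H5O4)×4 = C28H20O16

C28H20O16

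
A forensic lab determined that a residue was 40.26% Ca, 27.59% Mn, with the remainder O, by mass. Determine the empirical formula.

Assume 100 g: 40.26 g Ca, 27.59 g Mn, 32.15 g O.
n(Ca) = 40.26/40.08 = 1.004, n(Mn) = 27.59/54.94 = 0.5022, n(O) = 32.15/16.00 = 2.009
Ratios (÷ 0.5022): Ca 2.000, Mn 1.000, O 4.001
≈ 2:1:4 → Ca2MnO4

Ca2MnO4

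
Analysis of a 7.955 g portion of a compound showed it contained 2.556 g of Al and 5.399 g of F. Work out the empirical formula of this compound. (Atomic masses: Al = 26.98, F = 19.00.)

AlF3

n(Al) = 2.556/26.98 = 0.09474, n(F) = 5.399/19.00 = 0.2842
Smallest is Al at 0.09474 mol; normalising gives Al 1.000, F 2.999
→ AlF3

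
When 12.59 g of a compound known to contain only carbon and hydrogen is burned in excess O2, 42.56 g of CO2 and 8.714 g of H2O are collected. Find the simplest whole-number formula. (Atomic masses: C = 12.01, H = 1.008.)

mol C = 42.56 / 44.01 = 0.9671; mass C = 0.9671 × 12.01 = 11.61 g
mol H = 2 × (8.714 / 18.02) = 0.9671; mass H = 0.9671 × 1.008 = 0.9749 g
Smallest is C at 0.9671 mol; normalising gives C 1.000, H 1.000
Ratio ≈ 1:1, so the empirical formula is CH

CH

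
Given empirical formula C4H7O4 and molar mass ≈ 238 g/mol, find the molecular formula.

C8H14O8

Empirical-formula mass = 119.10 g/mol
n = 238 / 119.10 = 2.00 ≈ 2
Molecular formula = (C4H7O4)2 = C8H14O8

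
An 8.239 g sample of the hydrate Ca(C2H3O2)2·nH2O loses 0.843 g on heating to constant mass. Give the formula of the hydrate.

Mass of anhydrous Ca(C2H3O2)2 = 8.239 − 0.843 = 7.396 g
mol H2O = 0.843 / 18.02 = 0.04678
Molar mass of Ca(C2H3O2)2 = 158.17 g/mol → mol Ca(C2H3O2)2 = 7.396 / 158.17 = 0.04676
n = 0.04678 / 0.04676 = 1.00 ≈ 1 → Ca(C2H3O2)2·H2O

Ca(C2H3O2)2·H2O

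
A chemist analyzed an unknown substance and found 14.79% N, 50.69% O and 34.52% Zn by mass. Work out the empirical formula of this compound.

N2O6Zn

Assume 100 g: 14.79 g N, 50.69 g O, 34.52 g Zn.
N: 14.79 g ÷ 14.01 g/mol = 1.056 mol
O: 50.69 g ÷ 16.00 g/mol = 3.168 mol
Zn: 34.52 g ÷ 65.38 g/mol = 0.528 mol
Divide by the smallest (0.528 mol Zn): N 1.999, O 6.000, Zn 1.000
→ N2O6Zn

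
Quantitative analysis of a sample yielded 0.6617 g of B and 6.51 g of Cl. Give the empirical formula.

B: 0.6617 g ÷ 10.81 g/mol = 0.06121 mol
Cl: 6.51 g ÷ 35.45 g/mol = 0.1836 mol
Divide by the smallest (0.06121 mol B): B 1.000, Cl 3.000
Ratio ≈ 1:3, so the empirical formula is BCl3

BCl3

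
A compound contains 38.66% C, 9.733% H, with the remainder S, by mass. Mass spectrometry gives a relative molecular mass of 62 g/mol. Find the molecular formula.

C2H6S

Assume 100 g: 38.66 g C, 9.733 g H, 51.607 g S.
n(C) = 38.66/12.01 = 3.219, n(H) = 9.733/1.008 = 9.656, n(S) = 51.607/32.07 = 1.609
Divide by the smallest (1.609 mol S): C 2.000, H 6.000, S 1.000
≈ 2:6:1 → C2H6S
Empirical-formula mass = 62.14 g/mol
n = 62 / 62.14 = 1.00 ≈ 1
Molecular formula = empirical formula = C2H6S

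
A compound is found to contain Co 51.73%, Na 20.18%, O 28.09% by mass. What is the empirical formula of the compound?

Assume 100 g: 51.73 g Co, 20.18 g Na, 28.09 g O.
Co: 51.73 g ÷ 58.93 g/mol = 0.8778 mol
Na: 20.18 g ÷ 22.99 g/mol = 0.8778 mol
O: 28.09 g ÷ 16.00 g/mol = 1.756 mol
Smallest is Na at 0.8778 mol; normalising gives Co 1.000, Na 1.000, O 2.000
≈ 1:1:2 → CoNaO2

CoNaO2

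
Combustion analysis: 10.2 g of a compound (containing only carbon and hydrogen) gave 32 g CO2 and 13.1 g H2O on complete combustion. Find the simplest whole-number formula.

CH2

mol C = 32 / 44.01 = 0.7271; mass C = 0.7271 × 12.01 = 8.733 g
mol H = 2 × (13.1 / 18.02) = 1.454; mass H = 1.454 × 1.008 = 1.466 g
Divide by the smallest (0.7271 mol C): C 1.000, H 2.000
→ CH2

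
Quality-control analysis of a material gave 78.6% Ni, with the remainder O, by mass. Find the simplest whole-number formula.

Assume 100 g: 78.6 g Ni, 21.4 g O.
Moles — Ni: 78.6 / 58.69 = 1.339 mol; O: 21.4 / 16.00 = 1.337 mol
Ratios (÷ 1.337): Ni 1.001, O 1.000
≈ 1:1 → NiO

NiO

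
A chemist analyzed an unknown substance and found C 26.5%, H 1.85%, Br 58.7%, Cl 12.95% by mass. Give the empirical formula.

C6H5Br2Cl

Assume 100 g: 26.5 g C, 1.85 g H, 58.7 g Br, 12.95 g Cl.
n(C) = 26.5/12.01 = 2.206, n(H) = 1.85/1.008 = 1.835, n(Br) = 58.7/79.90 = 0.7347, n(Cl) = 12.95/35.45 = 0.3653
Divide by the smallest (0.3653 mol Cl): C 6.040, H 5.024, Br 2.011, Cl 1.000
→ C6H5Br2Cl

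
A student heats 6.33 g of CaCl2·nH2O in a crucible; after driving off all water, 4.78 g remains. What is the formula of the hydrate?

Mass of water lost = 6.33 − 4.78 = 1.55 g → 1.55 / 18.02 = 0.08602 mol H2O
Molar mass of CaCl2 = 110.98 g/mol → mol CaCl2 = 4.78 / 110.98 = 0.04307
n = 0.08602 / 0.04307 = 2.00 ≈ 2 → CaCl2·2H2O

CaCl2·2H2O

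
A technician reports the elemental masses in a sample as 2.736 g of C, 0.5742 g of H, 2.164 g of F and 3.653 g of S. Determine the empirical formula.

C: 2.736 g ÷ 12.01 g/mol = 0.2278 mol
H: 0.5742 g ÷ 1.008 g/mol = 0.5696 mol
F: 2.164 g ÷ 19.00 g/mol = 0.1139 mol
S: 3.653 g ÷ 32.07 g/mol = 0.1139 mol
Divide by the smallest (0.1139 mol F): C 2.000, H 5.001, F 1.000, S 1.000
→ C2H5FS

C2H5FS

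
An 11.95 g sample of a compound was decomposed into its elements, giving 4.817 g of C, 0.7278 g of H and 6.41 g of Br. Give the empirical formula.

C: 4.817 g ÷ 12.01 g/mol = 0.4011 mol
H: 0.7278 g ÷ 1.008 g/mol = 0.722 mol
Br: 6.41 g ÷ 79.90 g/mol = 0.08023 mol
Smallest is Br at 0.08023 mol; normalising gives C 4.999, H 9.000, Br 1.000
→ C5H9Br

C5H9Br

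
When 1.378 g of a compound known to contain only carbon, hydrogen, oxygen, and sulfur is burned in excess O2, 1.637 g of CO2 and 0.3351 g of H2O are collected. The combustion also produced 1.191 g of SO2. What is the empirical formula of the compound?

C2H2OS

mol C = 1.637 / 44.01 = 0.03720; mass C = 0.03720 × 12.01 = 0.4467 g
mol H = 2 × (0.3351 / 18.02) = 0.03719; mass H = 0.03719 × 1.008 = 0.03749 g
mol S = 1.191 / 64.07 = 0.01859; mass S = 0.5962 g
mass O = 1.378 − (1.080) = 0.2976 g → mol O = 0.01860
Divide by the smallest (0.01859 mol S): C 2.001, H 2.001, O 1.001, S 1.000
≈ 2:2:1:1 → C2H2OS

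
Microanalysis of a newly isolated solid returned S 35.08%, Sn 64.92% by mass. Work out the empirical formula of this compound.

S2Sn

Assume 100 g: 35.08 g S, 64.92 g Sn.
n(S) = 35.08/32.07 = 1.094, n(Sn) = 64.92/118.71 = 0.5469
Smallest is Sn at 0.5469 mol; normalising gives S 2.000, Sn 1.000
Ratio ≈ 2:1, so the empirical formula is S2Sn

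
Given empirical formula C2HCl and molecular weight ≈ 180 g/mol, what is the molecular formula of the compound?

C6H3Cl3

Empirical-formula mass = 60.48 g/mol
n = 180 / 60.48 = 2.98 ≈ 3
Molecular formula = (C2HCl)3 = C6H3Cl3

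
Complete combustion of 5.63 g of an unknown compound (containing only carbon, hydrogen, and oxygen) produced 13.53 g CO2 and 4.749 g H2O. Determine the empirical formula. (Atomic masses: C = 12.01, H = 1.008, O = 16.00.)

C7H12O2

mol C = 13.53 / 44.01 = 0.3074; mass C = 0.3074 × 12.01 = 3.692 g
mol H = 2 × (4.749 / 18.02) = 0.5271; mass H = 0.5271 × 1.008 = 0.5313 g
mass O = 5.63 − (4.224) = 1.406 g → mol O = 0.08790
Ratios (÷ 0.0879): C 3.497, H 5.996, O 1.000
Multiply by 2: C 6.99, H 11.99, O 2.00 → C7H12O2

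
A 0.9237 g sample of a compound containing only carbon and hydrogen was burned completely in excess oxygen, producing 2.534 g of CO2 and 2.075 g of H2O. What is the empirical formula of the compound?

mol C = 2.534 / 44.01 = 0.05758; mass C = 0.05758 × 12.01 = 0.6915 g
mol H = 2 × (2.075 / 18.02) = 0.2303; mass H = 0.2303 × 1.008 = 0.2321 g
Divide by the smallest (0.05758 mol C): C 1.000, H 4.000
Ratio ≈ 1:4, so the empirical formula is CH4

CH4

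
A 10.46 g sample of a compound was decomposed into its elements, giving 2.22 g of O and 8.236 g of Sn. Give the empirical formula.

O: 2.22 g ÷ 16.00 g/mol = 0.1388 mol
Sn: 8.236 g ÷ 118.71 g/mol = 0.06938 mol
Ratios (÷ 0.06938): O 2.000, Sn 1.000
Ratio ≈ 2:1, so the empirical formula is O2Sn

O2Sn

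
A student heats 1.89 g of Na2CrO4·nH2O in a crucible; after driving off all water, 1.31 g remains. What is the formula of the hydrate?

Na2CrO4·4H2O

Mass of water lost = 1.89 − 1.31 = 0.58 g → 0.58 / 18.02 = 0.03219 mol H2O
Molar mass of Na2CrO4 = 161.98 g/mol → mol Na2CrO4 = 1.31 / 161.98 = 0.008087
n = 0.03219 / 0.008087 = 3.98 ≈ 4 → Na2CrO4·4H2O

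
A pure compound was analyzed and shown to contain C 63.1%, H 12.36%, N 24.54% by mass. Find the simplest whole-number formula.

C3H7N

Assume 100 g: 63.1 g C, 12.36 g H, 24.54 g N.
C: 63.1 g ÷ 12.01 g/mol = 5.254 mol
H: 12.36 g ÷ 1.008 g/mol = 12.26 mol
N: 24.54 g ÷ 14.01 g/mol = 1.752 mol
Ratios (÷ 1.752): C 3.000, H 7.000, N 1.000
→ C3H7N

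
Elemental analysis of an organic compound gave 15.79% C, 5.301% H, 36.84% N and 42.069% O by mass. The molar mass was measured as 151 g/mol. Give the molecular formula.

C2H8N4O4

Assume 100 g: 15.79 g C, 5.301 g H, 36.84 g N, 42.069 g O.
Moles — C: 15.79 / 12.01 = 1.315 mol; H: 5.301 / 1.008 = 5.259 mol; N: 36.84 / 14.01 = 2.63 mol; O: 42.069 / 16.00 = 2.629 mol
Ratios (÷ 1.315): C 1.000, H 4.000, N 2.000, O 2.000
Ratio ≈ 1:4:2:2, so the empirical formula is CH4N2O2
Empirical-formula mass = 76.06 g/mol
n = 151 / 76.06 = 1.99 ≈ 2
Molecular formula = (CH4N2O2)×2 = C2H8N4O4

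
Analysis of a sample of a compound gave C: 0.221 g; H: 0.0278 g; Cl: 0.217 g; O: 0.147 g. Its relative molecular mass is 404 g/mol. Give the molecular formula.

Moles — C: 0.221 / 12.01 = 0.0184 mol; H: 0.0278 / 1.008 = 0.02758 mol; Cl: 0.217 / 35.45 = 0.006121 mol; O: 0.147 / 16.00 = 0.009187 mol
Ratios (÷ 0.006121): C 3.006, H 4.505, Cl 1.000, O 1.501
Scaling by 2: C 6.01, H 9.01, Cl 2.00, O 3.00 → C6H9Cl2O3
Empirical-formula mass = 200.03 g/mol
n = 404 / 200.03 = 2.02 ≈ 2
Molecular formula = (C6H9Cl2O3)×2 = C12H18Cl4O6

C12H18Cl4O6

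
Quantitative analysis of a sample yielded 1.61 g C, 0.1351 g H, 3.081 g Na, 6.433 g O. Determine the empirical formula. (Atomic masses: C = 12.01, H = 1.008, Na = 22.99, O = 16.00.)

C: 1.61 g ÷ 12.01 g/mol = 0.1341 mol
H: 0.1351 g ÷ 1.008 g/mol = 0.134 mol
Na: 3.081 g ÷ 22.99 g/mol = 0.134 mol
O: 6.433 g ÷ 16.00 g/mol = 0.4021 mol
Divide by the smallest (0.134 mol Na): C 1.000, H 1.000, Na 1.000, O 3.000
Ratio ≈ 1:1:1:3, so the empirical formula is CHNaO3

CHNaO3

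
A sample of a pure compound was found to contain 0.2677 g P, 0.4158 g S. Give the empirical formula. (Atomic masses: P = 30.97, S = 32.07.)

P2S3

P: 0.2677 g ÷ 30.97 g/mol = 0.008644 mol
S: 0.4158 g ÷ 32.07 g/mol = 0.01297 mol
Ratios (÷ 0.008644): P 1.000, S 1.500
Scaling by 2: P 2.00, S 3.00 → P2S3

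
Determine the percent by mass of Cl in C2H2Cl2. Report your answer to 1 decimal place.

73.1%

Molar mass = 2(12.01) + 2(1.008) + 2(35.45) = 96.936 g/mol
Mass of Cl per mole = 2 × 35.45 = 70.900 g
% Cl = 70.900 / 96.936 × 100 = 73.1%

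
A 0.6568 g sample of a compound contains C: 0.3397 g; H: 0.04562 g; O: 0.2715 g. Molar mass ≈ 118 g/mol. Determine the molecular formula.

C5H8O3

Moles — C: 0.3397 / 12.01 = 0.02828 mol; H: 0.04562 / 1.008 = 0.04526 mol; O: 0.2715 / 16.00 = 0.01697 mol
Divide by the smallest (0.01697 mol O): C 1.667, H 2.667, O 1.000
×3: C 5.00, H 8.00, O 3.00 → C5H8O3
Empirical-formula mass = 116.11 g/mol
n = 118 / 116.11 = 1.02 ≈ 1
Molecular formula = empirical formula = C5H8O3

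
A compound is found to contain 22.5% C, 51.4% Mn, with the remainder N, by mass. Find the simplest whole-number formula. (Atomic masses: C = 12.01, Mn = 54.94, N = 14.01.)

C2MnN2

Assume 100 g: 22.5 g C, 51.4 g Mn, 26.1 g N.
Moles — C: 22.5 / 12.01 = 1.873 mol; Mn: 51.4 / 54.94 = 0.9356 mol; N: 26.1 / 14.01 = 1.863 mol
Smallest is Mn at 0.9356 mol; normalising gives C 2.002, Mn 1.000, N 1.991
≈ 2:1:2 → C2MnN2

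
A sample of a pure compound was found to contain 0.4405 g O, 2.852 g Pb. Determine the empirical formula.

n(O) = 0.4405/16.00 = 0.02753, n(Pb) = 2.852/207.2 = 0.01376
Smallest is Pb at 0.01376 mol; normalising gives O 2.000, Pb 1.000
→ O2Pb

O2Pb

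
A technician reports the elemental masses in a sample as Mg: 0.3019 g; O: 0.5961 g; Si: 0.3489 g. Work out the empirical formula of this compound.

MgO3Si

n(Mg) = 0.3019/24.31 = 0.01242, n(O) = 0.5961/16.00 = 0.03726, n(Si) = 0.3489/28.09 = 0.01242
Ratios (÷ 0.01242): Mg 1.000, O 3.000, Si 1.000
→ MgO3Si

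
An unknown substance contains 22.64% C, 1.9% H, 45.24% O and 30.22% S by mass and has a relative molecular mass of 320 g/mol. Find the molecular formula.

Assume 100 g: 22.64 g C, 1.9 g H, 45.24 g O, 30.22 g S.
Moles — C: 22.64 / 12.01 = 1.885 mol; H: 1.9 / 1.008 = 1.885 mol; O: 45.24 / 16.00 = 2.828 mol; S: 30.22 / 32.07 = 0.9423 mol
Smallest is S at 0.9423 mol; normalising gives C 2.000, H 2.000, O 3.001, S 1.000
≈ 2:2:3:1 → C2H2O3S
Empirical-formula mass = 106.11 g/mol
n = 320 / 106.11 = 3.02 ≈ 3
Molecular formula = (C2H2O3S)×3 = C6H6O9S3

C6H6O9S3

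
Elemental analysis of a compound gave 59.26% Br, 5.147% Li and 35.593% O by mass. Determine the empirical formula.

Assume 100 g: 59.26 g Br, 5.147 g Li, 35.593 g O.
n(Br) = 59.26/79.90 = 0.7417, n(Li) = 5.147/6.94 = 0.7416, n(O) = 35.593/16.00 = 2.225
Smallest is Li at 0.7416 mol; normalising gives Br 1.000, Li 1.000, O 3.000
≈ 1:1:3 → BrLiO3

BrLiO3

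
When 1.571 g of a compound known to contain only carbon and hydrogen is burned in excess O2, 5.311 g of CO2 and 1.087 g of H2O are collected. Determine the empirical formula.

mol C = 5.311 / 44.01 = 0.1207; mass C = 0.1207 × 12.01 = 1.449 g
mol H = 2 × (1.087 / 18.02) = 0.1206; mass H = 0.1206 × 1.008 = 0.1216 g
Divide by the smallest (0.1206 mol H): C 1.000, H 1.000
→ CH

CH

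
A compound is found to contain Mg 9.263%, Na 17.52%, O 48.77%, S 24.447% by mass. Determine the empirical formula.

MgNa2O8S2

Assume 100 g: 9.263 g Mg, 17.52 g Na, 48.77 g O, 24.447 g S.
Moles — Mg: 9.263 / 24.31 = 0.381 mol; Na: 17.52 / 22.99 = 0.7621 mol; O: 48.77 / 16.00 = 3.048 mol; S: 24.447 / 32.07 = 0.7623 mol
Smallest is Mg at 0.381 mol; normalising gives Mg 1.000, Na 2.000, O 8.000, S 2.001
≈ 1:2:8:2 → MgNa2O8S2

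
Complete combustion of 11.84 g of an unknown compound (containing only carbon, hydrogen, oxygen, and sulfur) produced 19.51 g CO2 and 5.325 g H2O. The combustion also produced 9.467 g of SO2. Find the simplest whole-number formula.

C6H8OS2

mol C = 19.51 / 44.01 = 0.4433; mass C = 0.4433 × 12.01 = 5.324 g
mol H = 2 × (5.325 / 18.02) = 0.5910; mass H = 0.5910 × 1.008 = 0.5957 g
mol S = 9.467 / 64.07 = 0.1478; mass S = 4.739 g
mass O = 11.84 − (10.66) = 1.181 g → mol O = 0.07384
Smallest is O at 0.07384 mol; normalising gives C 6.004, H 8.004, O 1.000, S 2.001
→ C6H8OS2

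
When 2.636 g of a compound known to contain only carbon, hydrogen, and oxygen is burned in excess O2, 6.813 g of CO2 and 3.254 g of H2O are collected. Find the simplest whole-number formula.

mol C = 6.813 / 44.01 = 0.1548; mass C = 0.1548 × 12.01 = 1.859 g
mol H = 2 × (3.254 / 18.02) = 0.3612; mass H = 0.3612 × 1.008 = 0.3640 g
mass O = 2.636 − (2.223) = 0.4127 g → mol O = 0.02580
Smallest is O at 0.0258 mol; normalising gives C 6.001, H 14.000, O 1.000
Ratio ≈ 6:14:1, so the empirical formula is C6H14O

C6H14O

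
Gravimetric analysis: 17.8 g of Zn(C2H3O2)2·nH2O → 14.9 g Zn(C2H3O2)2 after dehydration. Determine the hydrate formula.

Zn(C2H3O2)2·2H2O

Mass of water lost = 17.8 − 14.9 = 2.9 g → 2.9 / 18.02 = 0.1609 mol H2O
Molar mass of Zn(C2H3O2)2 = 183.47 g/mol → mol Zn(C2H3O2)2 = 14.9 / 183.47 = 0.08121
n = 0.1609 / 0.08121 = 1.98 ≈ 2 → Zn(C2H3O2)2·2H2O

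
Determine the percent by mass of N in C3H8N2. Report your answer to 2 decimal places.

38.86%

Molar mass = 3(12.01) + 8(1.008) + 2(14.01) = 72.114 g/mol
Mass of N per mole = 2 × 14.01 = 28.020 g
% N = 28.020 / 72.114 × 100 = 38.86%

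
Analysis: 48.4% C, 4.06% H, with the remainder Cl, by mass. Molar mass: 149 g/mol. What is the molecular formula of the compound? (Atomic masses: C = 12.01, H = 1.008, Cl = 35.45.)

Assume 100 g: 48.4 g C, 4.06 g H, 47.54 g Cl.
Moles — C: 48.4 / 12.01 = 4.03 mol; H: 4.06 / 1.008 = 4.028 mol; Cl: 47.54 / 35.45 = 1.341 mol
Ratios (÷ 1.341): C 3.005, H 3.003, Cl 1.000
Ratio ≈ 3:3:1, so the empirical formula is C3H3Cl
Empirical-formula mass = 74.50 g/mol
n = 149 / 74.50 = 2.00 ≈ 2
Molecular formula = (C3H3Cl)×2 = C6H6Cl2

C6H6Cl2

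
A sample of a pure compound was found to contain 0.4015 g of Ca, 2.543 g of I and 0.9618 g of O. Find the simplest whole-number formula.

CaI2O6

Ca: 0.4015 g ÷ 40.08 g/mol = 0.01002 mol
I: 2.543 g ÷ 126.90 g/mol = 0.02004 mol
O: 0.9618 g ÷ 16.00 g/mol = 0.06011 mol
Divide by the smallest (0.01002 mol Ca): Ca 1.000, I 2.000, O 6.001
→ CaI2O6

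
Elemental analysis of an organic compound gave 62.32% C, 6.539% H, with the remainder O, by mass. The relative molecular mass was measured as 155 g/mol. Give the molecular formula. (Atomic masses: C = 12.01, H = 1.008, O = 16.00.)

Assume 100 g: 62.32 g C, 6.539 g H, 31.141 g O.
n(C) = 62.32/12.01 = 5.189, n(H) = 6.539/1.008 = 6.487, n(O) = 31.141/16.00 = 1.946
Smallest is O at 1.946 mol; normalising gives C 2.666, H 3.333, O 1.000
×3: C 8.00, H 10.00, O 3.00 → C8H10O3
Empirical-formula mass = 154.16 g/mol
n = 155 / 154.16 = 1.01 ≈ 1
Molecular formula = empirical formula = C8H10O3

C8H10O3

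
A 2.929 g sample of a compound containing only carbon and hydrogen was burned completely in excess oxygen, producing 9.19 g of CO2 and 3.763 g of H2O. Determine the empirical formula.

CH2

mol C = 9.19 / 44.01 = 0.2088; mass C = 0.2088 × 12.01 = 2.508 g
mol H = 2 × (3.763 / 18.02) = 0.4176; mass H = 0.4176 × 1.008 = 0.4210 g
Ratios (÷ 0.2088): C 1.000, H 2.000
Ratio ≈ 1:2, so the empirical formula is CH2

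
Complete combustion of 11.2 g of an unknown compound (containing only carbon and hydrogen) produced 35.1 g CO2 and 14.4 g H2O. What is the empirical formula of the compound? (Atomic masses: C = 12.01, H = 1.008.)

mol C = 35.1 / 44.01 = 0.7975; mass C = 0.7975 × 12.01 = 9.579 g
mol H = 2 × (14.4 / 18.02) = 1.598; mass H = 1.598 × 1.008 = 1.611 g
Divide by the smallest (0.7975 mol C): C 1.000, H 2.004
Ratio ≈ 1:2, so the empirical formula is CH2

CH2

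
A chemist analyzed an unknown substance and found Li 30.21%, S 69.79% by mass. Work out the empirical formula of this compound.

Assume 100 g: 30.21 g Li, 69.79 g S.
n(Li) = 30.21/6.94 = 4.353, n(S) = 69.79/32.07 = 2.176
Ratios (÷ 2.176): Li 2.000, S 1.000
Ratio ≈ 2:1, so the empirical formula is Li2S

Li2S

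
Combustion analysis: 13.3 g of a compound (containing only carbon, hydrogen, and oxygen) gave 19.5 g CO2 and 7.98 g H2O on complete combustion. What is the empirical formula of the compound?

mol C = 19.5 / 44.01 = 0.4431; mass C = 0.4431 × 12.01 = 5.321 g
mol H = 2 × (7.98 / 18.02) = 0.8857; mass H = 0.8857 × 1.008 = 0.8928 g
mass O = 13.3 − (6.214) = 7.086 g → mol O = 0.4429
Ratios (÷ 0.4429): C 1.000, H 2.000, O 1.000
→ CH2O

CH2O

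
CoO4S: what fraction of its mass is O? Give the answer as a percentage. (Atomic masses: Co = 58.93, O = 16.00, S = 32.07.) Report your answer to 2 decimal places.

41.29%

Molar mass = 1(58.93) + 4(16.00) + 1(32.07) = 155.000 g/mol
Mass of O per mole = 4 × 16.00 = 64.000 g
% O = 64.000 / 155.000 × 100 = 41.29%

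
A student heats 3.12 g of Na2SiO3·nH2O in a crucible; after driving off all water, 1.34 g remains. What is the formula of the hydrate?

Mass of water lost = 3.12 − 1.34 = 1.78 g → 1.78 / 18.02 = 0.09878 mol H2O
Molar mass of Na2SiO3 = 122.07 g/mol → mol Na2SiO3 = 1.34 / 122.07 = 0.01098
n = 0.09878 / 0.01098 = 9.00 ≈ 9 → Na2SiO3·9H2O

Na2SiO3·9H2O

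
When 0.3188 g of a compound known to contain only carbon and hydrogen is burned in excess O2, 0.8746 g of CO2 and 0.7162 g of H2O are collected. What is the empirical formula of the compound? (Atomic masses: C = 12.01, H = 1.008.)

mol C = 0.8746 / 44.01 = 0.01987; mass C = 0.01987 × 12.01 = 0.2387 g
mol H = 2 × (0.7162 / 18.02) = 0.07949; mass H = 0.07949 × 1.008 = 0.08013 g
Divide by the smallest (0.01987 mol C): C 1.000, H 4.000
Ratio ≈ 1:4, so the empirical formula is CH4

CH4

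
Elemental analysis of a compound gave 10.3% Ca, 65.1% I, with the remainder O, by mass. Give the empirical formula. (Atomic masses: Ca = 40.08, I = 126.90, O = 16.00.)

Assume 100 g: 10.3 g Ca, 65.1 g I, 24.6 g O.
Ca: 10.3 g ÷ 40.08 g/mol = 0.257 mol
I: 65.1 g ÷ 126.90 g/mol = 0.513 mol
O: 24.6 g ÷ 16.00 g/mol = 1.538 mol
Divide by the smallest (0.257 mol Ca): Ca 1.000, I 1.996, O 5.983
Ratio ≈ 1:2:6, so the empirical formula is CaI2O6

CaI2O6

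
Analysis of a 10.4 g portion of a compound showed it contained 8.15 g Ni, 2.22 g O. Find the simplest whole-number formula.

Ni: 8.15 g ÷ 58.69 g/mol = 0.1389 mol
O: 2.22 g ÷ 16.00 g/mol = 0.1388 mol
Ratios (÷ 0.1388): Ni 1.001, O 1.000
Ratio ≈ 1:1, so the empirical formula is NiO

NiO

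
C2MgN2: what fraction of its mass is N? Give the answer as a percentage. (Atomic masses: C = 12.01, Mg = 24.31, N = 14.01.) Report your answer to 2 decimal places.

Molar mass = 2(12.01) + 1(24.31) + 2(14.01) = 76.350 g/mol
Mass of N per mole = 2 × 14.01 = 28.020 g
% N = 28.020 / 76.350 × 100 = 36.70%

36.70%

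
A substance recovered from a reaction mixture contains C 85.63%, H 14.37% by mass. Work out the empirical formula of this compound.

CH2

Assume 100 g: 85.63 g C, 14.37 g H.
Moles — C: 85.63 / 12.01 = 7.13 mol; H: 14.37 / 1.008 = 14.26 mol
Divide by the smallest (7.13 mol C): C 1.000, H 1.999
Ratio ≈ 1:2, so the empirical formula is CH2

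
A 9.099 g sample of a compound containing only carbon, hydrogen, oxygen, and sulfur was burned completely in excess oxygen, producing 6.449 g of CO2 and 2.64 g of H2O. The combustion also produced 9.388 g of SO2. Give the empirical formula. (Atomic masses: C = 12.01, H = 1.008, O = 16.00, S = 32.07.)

mol C = 6.449 / 44.01 = 0.1465; mass C = 0.1465 × 12.01 = 1.760 g
mol H = 2 × (2.64 / 18.02) = 0.2930; mass H = 0.2930 × 1.008 = 0.2954 g
mol S = 9.388 / 64.07 = 0.1465; mass S = 4.699 g
mass O = 9.099 − (6.754) = 2.345 g → mol O = 0.1465
Smallest is S at 0.1465 mol; normalising gives C 1.000, H 2.000, O 1.000, S 1.000
≈ 1:2:1:1 → CH2OS

CH2OS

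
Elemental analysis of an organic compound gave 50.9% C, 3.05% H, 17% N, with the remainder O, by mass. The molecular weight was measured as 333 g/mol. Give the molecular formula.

C14H10N4O6

Assume 100 g: 50.9 g C, 3.05 g H, 17 g N, 29.05 g O.
Moles — C: 50.9 / 12.01 = 4.238 mol; H: 3.05 / 1.008 = 3.026 mol; N: 17 / 14.01 = 1.213 mol; O: 29.05 / 16.00 = 1.816 mol
Ratios (÷ 1.213): C 3.493, H 2.494, N 1.000, O 1.496
Scaling by 2: C 6.99, H 4.99, N 2.00, O 2.99 → C7H5N2O3
Empirical-formula mass = 165.13 g/mol
n = 333 / 165.13 = 2.02 ≈ 2
Molecular formula = (C7H5N2O3)×2 = C14H10N4O6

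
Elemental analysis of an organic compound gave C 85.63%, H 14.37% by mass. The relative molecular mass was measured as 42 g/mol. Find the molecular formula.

Assume 100 g: 85.63 g C, 14.37 g H.
C: 85.63 g ÷ 12.01 g/mol = 7.13 mol
H: 14.37 g ÷ 1.008 g/mol = 14.26 mol
Smallest is C at 7.13 mol; normalising gives C 1.000, H 1.999
→ CH2
Empirical-formula mass = 14.03 g/mol
n = 42 / 14.03 = 2.99 ≈ 3
Molecular formula = (CH2)×3 = C3H6

C3H6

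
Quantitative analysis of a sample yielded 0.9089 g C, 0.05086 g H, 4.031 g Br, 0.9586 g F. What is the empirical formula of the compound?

C: 0.9089 g ÷ 12.01 g/mol = 0.07568 mol
H: 0.05086 g ÷ 1.008 g/mol = 0.05046 mol
Br: 4.031 g ÷ 79.90 g/mol = 0.05045 mol
F: 0.9586 g ÷ 19.00 g/mol = 0.05045 mol
Divide by the smallest (0.05045 mol Br): C 1.500, H 1.000, Br 1.000, F 1.000
Multiply by 2: C 3.00, H 2.00, Br 2.00, F 2.00 → C3H2Br2F2

C3H2Br2F2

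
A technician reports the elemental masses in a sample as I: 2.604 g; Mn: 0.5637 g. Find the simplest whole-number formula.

n(I) = 2.604/126.90 = 0.02052, n(Mn) = 0.5637/54.94 = 0.01026
Smallest is Mn at 0.01026 mol; normalising gives I 2.000, Mn 1.000
Ratio ≈ 2:1, so the empirical formula is I2Mn

I2Mn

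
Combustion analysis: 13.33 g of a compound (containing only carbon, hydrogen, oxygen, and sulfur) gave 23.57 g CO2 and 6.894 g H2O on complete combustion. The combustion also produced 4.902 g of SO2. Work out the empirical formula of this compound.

C7H10O3S

mol C = 23.57 / 44.01 = 0.5356; mass C = 0.5356 × 12.01 = 6.432 g
mol H = 2 × (6.894 / 18.02) = 0.7651; mass H = 0.7651 × 1.008 = 0.7713 g
mol S = 4.902 / 64.07 = 0.07651; mass S = 2.454 g
mass O = 13.33 − (9.657) = 3.673 g → mol O = 0.2296
Ratios (÷ 0.07651): C 7.000, H 10.001, O 3.000, S 1.000
Ratio ≈ 7:10:3:1, so the empirical formula is C7H10O3S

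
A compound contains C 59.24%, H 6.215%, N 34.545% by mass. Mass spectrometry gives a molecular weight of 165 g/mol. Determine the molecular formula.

C8H10N4

Assume 100 g: 59.24 g C, 6.215 g H, 34.545 g N.
Moles — C: 59.24 / 12.01 = 4.933 mol; H: 6.215 / 1.008 = 6.166 mol; N: 34.545 / 14.01 = 2.466 mol
Divide by the smallest (2.466 mol N): C 2.000, H 2.501, N 1.000
×2: C 4.00, H 5.00, N 2.00 → C4H5N2
Empirical-formula mass = 81.10 g/mol
n = 165 / 81.10 = 2.03 ≈ 2
Molecular formula = (C4H5N2)×2 = C8H10N4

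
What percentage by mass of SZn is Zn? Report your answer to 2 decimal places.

Molar mass = 1(32.07) + 1(65.38) = 97.450 g/mol
Mass of Zn per mole = 1 × 65.38 = 65.380 g
% Zn = 65.380 / 97.450 × 100 = 67.09%

67.09%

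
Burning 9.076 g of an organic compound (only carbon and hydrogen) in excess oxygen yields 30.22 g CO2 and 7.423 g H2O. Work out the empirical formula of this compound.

mol C = 30.22 / 44.01 = 0.6867; mass C = 0.6867 × 12.01 = 8.247 g
mol H = 2 × (7.423 / 18.02) = 0.8239; mass H = 0.8239 × 1.008 = 0.8305 g
Divide by the smallest (0.6867 mol C): C 1.000, H 1.200
Scaling by 5: C 5.00, H 6.00 → C5H6

C5H6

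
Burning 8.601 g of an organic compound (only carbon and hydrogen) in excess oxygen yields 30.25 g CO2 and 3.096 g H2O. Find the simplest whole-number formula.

C2H

mol C = 30.25 / 44.01 = 0.6873; mass C = 0.6873 × 12.01 = 8.255 g
mol H = 2 × (3.096 / 18.02) = 0.3436; mass H = 0.3436 × 1.008 = 0.3464 g
Ratios (÷ 0.3436): C 2.000, H 1.000
→ C2H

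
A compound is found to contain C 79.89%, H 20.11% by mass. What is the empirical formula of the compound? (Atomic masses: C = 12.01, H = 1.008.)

Assume 100 g: 79.89 g C, 20.11 g H.
C: 79.89 g ÷ 12.01 g/mol = 6.652 mol
H: 20.11 g ÷ 1.008 g/mol = 19.95 mol
Divide by the smallest (6.652 mol C): C 1.000, H 2.999
Ratio ≈ 1:3, so the empirical formula is CH3

CH3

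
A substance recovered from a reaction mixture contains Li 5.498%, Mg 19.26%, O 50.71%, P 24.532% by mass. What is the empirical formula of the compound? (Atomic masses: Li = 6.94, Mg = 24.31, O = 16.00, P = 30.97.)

LiMgO4P

Assume 100 g: 5.498 g Li, 19.26 g Mg, 50.71 g O, 24.532 g P.
Moles — Li: 5.498 / 6.94 = 0.7922 mol; Mg: 19.26 / 24.31 = 0.7923 mol; O: 50.71 / 16.00 = 3.169 mol; P: 24.532 / 30.97 = 0.7921 mol
Smallest is P at 0.7921 mol; normalising gives Li 1.000, Mg 1.000, O 4.001, P 1.000
→ LiMgO4P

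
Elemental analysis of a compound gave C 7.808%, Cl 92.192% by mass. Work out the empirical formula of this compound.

Assume 100 g: 7.808 g C, 92.192 g Cl.
Moles — C: 7.808 / 12.01 = 0.6501 mol; Cl: 92.192 / 35.45 = 2.601 mol
Smallest is C at 0.6501 mol; normalising gives C 1.000, Cl 4.000
≈ 1:4 → CCl4

CCl4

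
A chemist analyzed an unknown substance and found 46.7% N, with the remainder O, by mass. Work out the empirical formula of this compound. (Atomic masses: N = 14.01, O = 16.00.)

Assume 100 g: 46.7 g N, 53.3 g O.
Moles — N: 46.7 / 14.01 = 3.333 mol; O: 53.3 / 16.00 = 3.331 mol
Ratios (÷ 3.331): N 1.001, O 1.000
→ NO

NO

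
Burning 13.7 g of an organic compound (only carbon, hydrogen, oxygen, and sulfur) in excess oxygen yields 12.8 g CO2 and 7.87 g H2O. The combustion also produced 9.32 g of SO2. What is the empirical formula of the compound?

C2H6O2S

mol C = 12.8 / 44.01 = 0.2908; mass C = 0.2908 × 12.01 = 3.493 g
mol H = 2 × (7.87 / 18.02) = 0.8735; mass H = 0.8735 × 1.008 = 0.8805 g
mol S = 9.32 / 64.07 = 0.1455; mass S = 4.665 g
mass O = 13.7 − (9.039) = 4.661 g → mol O = 0.2913
Divide by the smallest (0.1455 mol S): C 1.999, H 6.005, O 2.003, S 1.000
→ C2H6O2S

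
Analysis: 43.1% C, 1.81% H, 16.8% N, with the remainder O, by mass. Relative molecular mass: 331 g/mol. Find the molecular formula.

Assume 100 g: 43.1 g C, 1.81 g H, 16.8 g N, 38.29 g O.
Moles — C: 43.1 / 12.01 = 3.589 mol; H: 1.81 / 1.008 = 1.796 mol; N: 16.8 / 14.01 = 1.199 mol; O: 38.29 / 16.00 = 2.393 mol
Divide by the smallest (1.199 mol N): C 2.993, H 1.497, N 1.000, O 1.996
Scaling by 2: C 5.99, H 2.99, N 2.00, O 3.99 → C6H3N2O4
Empirical-formula mass = 167.10 g/mol
n = 331 / 167.10 = 1.98 ≈ 2
Molecular formula = (C6H3N2O4)×2 = C12H6N4O8

C12H6N4O8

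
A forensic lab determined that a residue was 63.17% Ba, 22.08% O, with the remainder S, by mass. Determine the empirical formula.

Assume 100 g: 63.17 g Ba, 22.08 g O, 14.75 g S.
Ba: 63.17 g ÷ 137.33 g/mol = 0.46 mol
O: 22.08 g ÷ 16.00 g/mol = 1.38 mol
S: 14.75 g ÷ 32.07 g/mol = 0.4599 mol
Smallest is S at 0.4599 mol; normalising gives Ba 1.000, O 3.000, S 1.000
≈ 1:3:1 → BaO3S

BaO3S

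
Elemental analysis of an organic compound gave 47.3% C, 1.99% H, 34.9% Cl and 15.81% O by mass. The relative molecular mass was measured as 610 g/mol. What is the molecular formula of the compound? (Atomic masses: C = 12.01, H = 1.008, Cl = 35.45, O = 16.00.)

C24H12Cl6O6

Assume 100 g: 47.3 g C, 1.99 g H, 34.9 g Cl, 15.81 g O.
C: 47.3 g ÷ 12.01 g/mol = 3.938 mol
H: 1.99 g ÷ 1.008 g/mol = 1.974 mol
Cl: 34.9 g ÷ 35.45 g/mol = 0.9845 mol
O: 15.81 g ÷ 16.00 g/mol = 0.9881 mol
Smallest is Cl at 0.9845 mol; normalising gives C 4.000, H 2.005, Cl 1.000, O 1.004
≈ 4:2:1:1 → C4H2ClO
Empirical-formula mass = 101.51 g/mol
n = 610 / 101.51 = 6.01 ≈ 6
Molecular formula = (C4H2ClO)×6 = C24H12Cl6O6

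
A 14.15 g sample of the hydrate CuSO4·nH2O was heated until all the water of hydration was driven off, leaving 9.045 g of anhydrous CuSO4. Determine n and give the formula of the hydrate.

CuSO4·5H2O

Mass of water lost = 14.15 − 9.045 = 5.105 g → 5.105 / 18.02 = 0.2833 mol H2O
Molar mass of CuSO4 = 159.62 g/mol → mol CuSO4 = 9.045 / 159.62 = 0.05667
n = 0.2833 / 0.05667 = 5.00 ≈ 5 → CuSO4·5H2O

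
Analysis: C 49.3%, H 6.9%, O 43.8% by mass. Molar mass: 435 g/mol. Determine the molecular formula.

Assume 100 g: 49.3 g C, 6.9 g H, 43.8 g O.
Moles — C: 49.3 / 12.01 = 4.105 mol; H: 6.9 / 1.008 = 6.845 mol; O: 43.8 / 16.00 = 2.737 mol
Smallest is O at 2.737 mol; normalising gives C 1.500, H 2.501, O 1.000
Multiply by 2: C 3.00, H 5.00, O 2.00 → C3H5O2
Empirical-formula mass = 73.07 g/mol
n = 435 / 73.07 = 5.95 ≈ 6
Molecular formula = (C3H5O2)×6 = C18H30O12

C18H30O12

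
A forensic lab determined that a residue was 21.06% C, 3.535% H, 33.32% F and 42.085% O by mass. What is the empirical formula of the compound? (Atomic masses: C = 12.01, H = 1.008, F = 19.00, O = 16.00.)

C2H4F2O3

Assume 100 g: 21.06 g C, 3.535 g H, 33.32 g F, 42.085 g O.
n(C) = 21.06/12.01 = 1.754, n(H) = 3.535/1.008 = 3.507, n(F) = 33.32/19.00 = 1.754, n(O) = 42.085/16.00 = 2.63
Smallest is C at 1.754 mol; normalising gives C 1.000, H 2.000, F 1.000, O 1.500
Multiply by 2: C 2.00, H 4.00, F 2.00, O 3.00 → C2H4F2O3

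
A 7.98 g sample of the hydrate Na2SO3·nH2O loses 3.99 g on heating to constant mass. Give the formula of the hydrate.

Na2SO3·7H2O

Mass of anhydrous Na2SO3 = 7.98 − 3.99 = 3.99 g
mol H2O = 3.99 / 18.02 = 0.2214
Molar mass of Na2SO3 = 126.05 g/mol → mol Na2SO3 = 3.99 / 126.05 = 0.03165
n = 0.2214 / 0.03165 = 7.00 ≈ 7 → Na2SO3·7H2O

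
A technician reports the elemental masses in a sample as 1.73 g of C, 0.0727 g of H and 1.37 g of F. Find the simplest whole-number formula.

C2HF

n(C) = 1.73/12.01 = 0.144, n(H) = 0.0727/1.008 = 0.07212, n(F) = 1.37/19.00 = 0.07211
Smallest is F at 0.07211 mol; normalising gives C 1.998, H 1.000, F 1.000
→ C2HF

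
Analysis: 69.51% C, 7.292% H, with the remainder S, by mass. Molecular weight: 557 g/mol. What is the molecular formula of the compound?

Assume 100 g: 69.51 g C, 7.292 g H, 23.198 g S.
n(C) = 69.51/12.01 = 5.788, n(H) = 7.292/1.008 = 7.234, n(S) = 23.198/32.07 = 0.7234
Smallest is S at 0.7234 mol; normalising gives C 8.001, H 10.001, S 1.000
Ratio ≈ 8:10:1, so the empirical formula is C8H10S
Empirical-formula mass = 138.23 g/mol
n = 557 / 138.23 = 4.03 ≈ 4
Molecular formula = (C8H10S)×4 = C32H40S4

C32H40S4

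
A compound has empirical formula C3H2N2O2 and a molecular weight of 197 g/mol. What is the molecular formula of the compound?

C6H4N4O4

Empirical-formula mass = 98.07 g/mol
n = 197 / 98.07 = 2.01 ≈ 2
Molecular formula = (C3H2N2O2)2 = C6H4N4O4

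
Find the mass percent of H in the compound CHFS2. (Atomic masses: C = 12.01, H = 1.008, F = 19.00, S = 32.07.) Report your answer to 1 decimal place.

Molar mass = 1(12.01) + 1(1.008) + 1(19.00) + 2(32.07) = 96.158 g/mol
Mass of H per mole = 1 × 1.008 = 1.008 g
% H = 1.008 / 96.158 × 100 = 1.0%

1.0%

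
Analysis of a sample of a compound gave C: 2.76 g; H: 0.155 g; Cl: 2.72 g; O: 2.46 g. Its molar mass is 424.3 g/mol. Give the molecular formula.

C12H8Cl4O8

C: 2.76 g ÷ 12.01 g/mol = 0.2298 mol
H: 0.155 g ÷ 1.008 g/mol = 0.1538 mol
Cl: 2.72 g ÷ 35.45 g/mol = 0.07673 mol
O: 2.46 g ÷ 16.00 g/mol = 0.1537 mol
Smallest is Cl at 0.07673 mol; normalising gives C 2.995, H 2.004, Cl 1.000, O 2.004
→ C3H2ClO2
Empirical-formula mass = 105.50 g/mol
n = 424.3 / 105.50 = 4.02 ≈ 4
Molecular formula = (C3H2ClO2)×4 = C12H8Cl4O8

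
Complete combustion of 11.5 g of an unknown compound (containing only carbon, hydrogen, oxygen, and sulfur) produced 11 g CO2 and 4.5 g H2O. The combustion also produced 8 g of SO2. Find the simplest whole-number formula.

C2H4O2S

mol C = 11 / 44.01 = 0.2499; mass C = 0.2499 × 12.01 = 3.002 g
mol H = 2 × (4.5 / 18.02) = 0.4994; mass H = 0.4994 × 1.008 = 0.5034 g
mol S = 8 / 64.07 = 0.1249; mass S = 4.004 g
mass O = 11.5 − (7.510) = 3.990 g → mol O = 0.2494
Smallest is S at 0.1249 mol; normalising gives C 2.002, H 4.000, O 1.997, S 1.000
→ C2H4O2S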